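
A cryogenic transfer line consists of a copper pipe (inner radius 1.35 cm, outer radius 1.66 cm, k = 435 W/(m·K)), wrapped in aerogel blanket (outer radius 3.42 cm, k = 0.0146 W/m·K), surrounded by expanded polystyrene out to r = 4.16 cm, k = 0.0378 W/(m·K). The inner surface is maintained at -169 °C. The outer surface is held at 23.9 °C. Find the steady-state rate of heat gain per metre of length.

Treat each layer as a resistance in series:
  R'_copper = ln(0.0166/0.0135)/(2πk) = 0.2067/(2π·435) = 7.563×10^-5 m·K/W
  R'_aerogel blanket = ln(0.0342/0.0166)/(2πk) = 0.7228/(2π·0.0146) = 7.880 m·K/W
  R'_expanded polystyrene = ln(0.0416/0.0342)/(2πk) = 0.1959/(2π·0.0378) = 0.8247 m·K/W
ΣR = 7.563×10^-5 + 7.880 + 0.8247 = 8.705 m·K/W
Q' = ΔT/ΣR = (-169 °C − 23.9 °C)/8.705 = -22.2 W/m
(Negative Q' ⇒ heat flows inward; heat gain = 22.2 W/m.)

Q' = 22.2 W/m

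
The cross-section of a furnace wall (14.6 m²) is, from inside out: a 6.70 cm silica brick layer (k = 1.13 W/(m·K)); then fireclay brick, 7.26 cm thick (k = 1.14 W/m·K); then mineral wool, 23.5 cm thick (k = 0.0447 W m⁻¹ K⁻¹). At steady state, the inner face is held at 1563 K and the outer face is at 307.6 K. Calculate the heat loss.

Treat each layer as a resistance in series:
  R_silica brick = L/(kA) = 0.0670/(1.13·14.6) = 0.004061 K/W
  R_fireclay brick = L/(kA) = 0.0726/(1.14·14.6) = 0.004362 K/W
  R_mineral wool = L/(kA) = 0.235/(0.0447·14.6) = 0.3601 K/W
ΣR = 0.004061 + 0.004362 + 0.3601 = 0.3685 K/W
Q = ΔT/ΣR = (1563 K − 307.6 K)/0.3685 = 3410 W

Q = 3410 W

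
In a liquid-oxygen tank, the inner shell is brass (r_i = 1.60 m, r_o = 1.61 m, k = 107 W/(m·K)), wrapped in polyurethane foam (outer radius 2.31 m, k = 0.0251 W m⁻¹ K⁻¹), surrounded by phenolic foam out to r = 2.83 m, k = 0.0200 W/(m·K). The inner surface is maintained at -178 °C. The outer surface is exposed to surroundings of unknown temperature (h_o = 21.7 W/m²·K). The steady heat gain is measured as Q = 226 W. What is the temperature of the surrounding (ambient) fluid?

Series resistances:
  R_brass = (1/1.60 − 1/1.61)/(4πk) = 0.003882/(4π·107) = 2.887×10^-6 K/W
  R_polyurethane foam = (1/1.61 − 1/2.31)/(4πk) = 0.1882/(4π·0.0251) = 0.5967 K/W
  R_phenolic foam = (1/2.31 − 1/2.83)/(4πk) = 0.07954/(4π·0.0200) = 0.3165 K/W
  R_conv,out = 1/(4πr²h) = 1/(4π·2.83²·21.7) = 4.579×10^-4 K/W
ΣR = 0.9137 K/W
ΔT = Q·ΣR = 226 × 0.9137 = 206.5 K
Heat flows inward, so T_out = T_in + ΔT = -178 + 206.5 = 28.5 °C

T_out = 28.5 °C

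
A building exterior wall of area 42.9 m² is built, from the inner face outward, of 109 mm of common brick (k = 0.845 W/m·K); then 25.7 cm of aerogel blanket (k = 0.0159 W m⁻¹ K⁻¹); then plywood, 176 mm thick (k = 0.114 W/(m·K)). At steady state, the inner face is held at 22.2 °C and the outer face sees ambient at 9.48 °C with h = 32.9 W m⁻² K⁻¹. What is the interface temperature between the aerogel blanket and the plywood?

T = 10.6 °C

Resistance network (inner→outer):
  R_common brick = L/(kA) = 0.109/(0.845·42.9) = 0.003007 K/W
  R_aerogel blanket = L/(kA) = 0.257/(0.0159·42.9) = 0.3768 K/W
  R_plywood = L/(kA) = 0.176/(0.114·42.9) = 0.03599 K/W
  R_conv,out = 1/(hA) = 1/(32.9·42.9) = 7.085×10^-4 K/W
ΣR = 0.003007 + 0.3768 + 0.03599 + 7.085×10^-4 = 0.4165 K/W
Q = ΔT/ΣR = (22.2 °C − 9.48 °C)/0.4165 = 30.54 W
From the inner boundary to the aerogel blanket/plywood interface, ΣR_partial = 0.3798 K/W.
T_interface = T_in − Q·ΣR_partial = 22.2 °C − (30.54)(0.3798) = 10.6 °C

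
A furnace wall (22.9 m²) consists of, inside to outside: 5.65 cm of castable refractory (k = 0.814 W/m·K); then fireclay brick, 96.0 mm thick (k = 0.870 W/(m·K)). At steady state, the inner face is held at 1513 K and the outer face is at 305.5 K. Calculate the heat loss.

Q = 154 kW

Series thermal resistances, inner to outer:
  R_castable refractory = L/(kA) = 0.0565/(0.814·22.9) = 0.003031 K/W
  R_fireclay brick = L/(kA) = 0.0960/(0.870·22.9) = 0.004819 K/W
ΣR = 0.003031 + 0.004819 = 0.007850 K/W
Q = ΔT/ΣR = (1513 K − 305.5 K)/0.007850 = 1.54×10^5 W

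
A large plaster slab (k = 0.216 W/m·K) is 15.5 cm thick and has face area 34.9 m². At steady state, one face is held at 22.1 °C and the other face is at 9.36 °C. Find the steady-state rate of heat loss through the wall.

Q = kA·ΔT/L = 0.216 × 34.9 × |22.1 °C − 9.36 °C| / 0.155 = 620 W

Q = 620 W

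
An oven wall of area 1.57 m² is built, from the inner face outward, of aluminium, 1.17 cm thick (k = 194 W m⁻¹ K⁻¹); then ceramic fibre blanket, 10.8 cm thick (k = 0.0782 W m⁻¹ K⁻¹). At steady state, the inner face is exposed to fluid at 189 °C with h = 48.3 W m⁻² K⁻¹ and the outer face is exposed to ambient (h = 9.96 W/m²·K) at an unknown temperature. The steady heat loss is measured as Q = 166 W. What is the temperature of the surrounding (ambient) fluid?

Series resistances:
  R_conv,in = 1/(hA) = 1/(48.3·1.57) = 0.01319 K/W
  R_aluminium = L/(kA) = 0.0117/(194·1.57) = 3.841×10^-5 K/W
  R_ceramic fibre blanket = L/(kA) = 0.108/(0.0782·1.57) = 0.8797 K/W
  R_conv,out = 1/(hA) = 1/(9.96·1.57) = 0.06395 K/W
ΣR = 0.9568 K/W
ΔT = Q·ΣR = 166 × 0.9568 = 158.8 K
Heat flows outward, so T_out = T_in − ΔT = 189 − 158.8 = 30.2 °C

T_out = 30.2 °C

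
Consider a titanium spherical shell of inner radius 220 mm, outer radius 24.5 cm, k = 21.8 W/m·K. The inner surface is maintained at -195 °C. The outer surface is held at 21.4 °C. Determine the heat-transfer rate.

Q = 1.28×10^5 W

Q = 4πk·ΔT/(1/r₁ − 1/r₂) = 4π × 21.8 × 216.4 / (1/0.220 − 1/0.245) = 1.28×10^5 W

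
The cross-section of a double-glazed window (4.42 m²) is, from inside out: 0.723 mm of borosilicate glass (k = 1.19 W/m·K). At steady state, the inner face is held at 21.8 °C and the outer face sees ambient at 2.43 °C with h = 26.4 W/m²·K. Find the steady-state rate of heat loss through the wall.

Resistance network (inner→outer):
  R_borosilicate glass = L/(kA) = 7.23×10^-4/(1.19·4.42) = 1.375×10^-4 K/W
  R_conv,out = 1/(hA) = 1/(26.4·4.42) = 0.008570 K/W
ΣR = 1.375×10^-4 + 0.008570 = 0.008707 K/W
Q = ΔT/ΣR = (21.8 °C − 2.43 °C)/0.008707 = 2220 W

Q = 2.22 kW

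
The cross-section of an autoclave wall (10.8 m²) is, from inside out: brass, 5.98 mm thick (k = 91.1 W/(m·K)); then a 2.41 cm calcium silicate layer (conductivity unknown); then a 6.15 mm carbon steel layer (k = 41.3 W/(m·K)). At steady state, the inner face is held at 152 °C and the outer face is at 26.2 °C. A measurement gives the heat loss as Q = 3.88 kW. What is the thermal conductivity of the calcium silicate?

ΣR = ΔT/Q = |152 − 26.2|/3880 = 0.03242 K/W
Known resistances:
  R_brass = L/(kA) = 0.00598/(91.1·10.8) = 6.078×10^-6 K/W
  R_carbon steel = L/(kA) = 0.00615/(41.3·10.8) = 1.379×10^-5 K/W
R_calcium silicate = ΣR − ΣR_known = 0.03242 − 1.987×10^-5 = 0.03240 K/W
L/(kA) = 0.03240 ⇒ k = 0.0241/(0.03240·10.8) = 0.0689 W/m·K

k = 0.0689 W/m·K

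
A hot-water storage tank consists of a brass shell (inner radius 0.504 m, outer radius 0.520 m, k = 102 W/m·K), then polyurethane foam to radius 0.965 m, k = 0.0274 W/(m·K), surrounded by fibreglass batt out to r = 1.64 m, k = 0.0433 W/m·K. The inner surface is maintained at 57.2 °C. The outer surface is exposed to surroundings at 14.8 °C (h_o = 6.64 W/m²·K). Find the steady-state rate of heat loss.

Q = 12.6 W

Treat each layer as a resistance in series:
  R_brass = (1/0.504 − 1/0.520)/(4πk) = 0.06105/(4π·102) = 4.763×10^-5 K/W
  R_polyurethane foam = (1/0.520 − 1/0.965)/(4πk) = 0.8868/(4π·0.0274) = 2.576 K/W
  R_fibreglass batt = (1/0.965 − 1/1.64)/(4πk) = 0.4265/(4π·0.0433) = 0.7839 K/W
  R_conv,out = 1/(4πr²h) = 1/(4π·1.64²·6.64) = 0.004456 K/W
ΣR = 4.763×10^-5 + 2.576 + 0.7839 + 0.004456 = 3.364 K/W
Q = ΔT/ΣR = (57.2 °C − 14.8 °C)/3.364 = 12.6 W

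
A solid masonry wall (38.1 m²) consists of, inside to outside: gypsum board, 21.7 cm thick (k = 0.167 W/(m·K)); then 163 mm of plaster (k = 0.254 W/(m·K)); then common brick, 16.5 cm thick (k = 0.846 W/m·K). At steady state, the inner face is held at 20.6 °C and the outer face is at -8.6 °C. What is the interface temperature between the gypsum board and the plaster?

Treat each layer as a resistance in series:
  R_gypsum board = L/(kA) = 0.217/(0.167·38.1) = 0.03411 K/W
  R_plaster = L/(kA) = 0.163/(0.254·38.1) = 0.01684 K/W
  R_common brick = L/(kA) = 0.165/(0.846·38.1) = 0.005119 K/W
ΣR = 0.03411 + 0.01684 + 0.005119 = 0.05607 K/W
Q = ΔT/ΣR = (20.6 °C − -8.6 °C)/0.05607 = 520.8 W
From the inner boundary to the gypsum board/plaster interface, ΣR_partial = 0.03411 K/W.
T_interface = T_in − Q·ΣR_partial = 20.6 °C − (520.8)(0.03411) = 2.84 °C

T = 2.84 °C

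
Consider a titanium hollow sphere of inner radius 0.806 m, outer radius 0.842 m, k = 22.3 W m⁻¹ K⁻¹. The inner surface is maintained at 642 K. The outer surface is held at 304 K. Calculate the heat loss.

Q = 4πk·ΔT/(1/r₁ − 1/r₂) = 4π × 22.3 × 338 / (1/0.806 − 1/0.842) = 1.79×10^6 W

Q = 1790 kW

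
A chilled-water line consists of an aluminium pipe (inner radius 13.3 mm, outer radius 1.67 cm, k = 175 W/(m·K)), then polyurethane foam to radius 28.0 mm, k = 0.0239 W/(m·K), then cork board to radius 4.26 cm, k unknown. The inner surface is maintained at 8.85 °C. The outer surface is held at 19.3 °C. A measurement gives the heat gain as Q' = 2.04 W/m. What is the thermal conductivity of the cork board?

ΣR = ΔT/Q' = |8.85 − 19.3|/2.04 = 5.123 m·K/W
Known resistances:
  R'_aluminium = ln(0.0167/0.0133)/(2πk) = 0.2276/(2π·175) = 2.070×10^-4 m·K/W
  R'_polyurethane foam = ln(0.0280/0.0167)/(2πk) = 0.5168/(2π·0.0239) = 3.441 m·K/W
R_cork board = ΣR − ΣR_known = 5.123 − 3.441 = 1.682 m·K/W
ln(r₂/r₁)/(2πk) = 1.682 ⇒ k = 0.4196/(2π·1.682) = 0.0397 W/m·K

k = 0.0397 W/m·K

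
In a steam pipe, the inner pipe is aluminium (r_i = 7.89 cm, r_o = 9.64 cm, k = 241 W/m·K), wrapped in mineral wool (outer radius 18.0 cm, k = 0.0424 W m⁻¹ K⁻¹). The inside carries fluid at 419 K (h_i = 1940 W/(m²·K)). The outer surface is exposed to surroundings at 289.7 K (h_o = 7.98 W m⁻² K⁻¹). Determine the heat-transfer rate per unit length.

Q' = 52.6 W/m

Treat each layer as a resistance in series:
  R'_conv,in = 1/(2πr h) = 1/(2π·0.0789·1940) = 0.001040 m·K/W
  R'_aluminium = ln(0.0964/0.0789)/(2πk) = 0.2003/(2π·241) = 1.323×10^-4 m·K/W
  R'_mineral wool = ln(0.180/0.0964)/(2πk) = 0.6245/(2π·0.0424) = 2.344 m·K/W
  R'_conv,out = 1/(2πr h) = 1/(2π·0.180·7.98) = 0.1108 m·K/W
ΣR = 0.001040 + 1.323×10^-4 + 2.344 + 0.1108 = 2.456 m·K/W
Q' = ΔT/ΣR = (419 K − 289.7 K)/2.456 = 52.6 W/m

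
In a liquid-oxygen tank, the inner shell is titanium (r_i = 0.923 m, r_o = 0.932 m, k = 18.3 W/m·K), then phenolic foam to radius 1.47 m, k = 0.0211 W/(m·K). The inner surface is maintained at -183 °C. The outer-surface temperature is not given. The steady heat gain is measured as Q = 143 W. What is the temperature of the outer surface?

Series resistances:
  R_titanium = (1/0.923 − 1/0.932)/(4πk) = 0.01046/(4π·18.3) = 4.550×10^-5 K/W
  R_phenolic foam = (1/0.932 − 1/1.47)/(4πk) = 0.3927/(4π·0.0211) = 1.481 K/W
ΣR = 1.481 K/W
ΔT = Q·ΣR = 143 × 1.481 = 211.8 K
Heat flows inward, so T_out = T_in + ΔT = -183 + 211.8 = 28.8 °C

T_out = 28.8 °C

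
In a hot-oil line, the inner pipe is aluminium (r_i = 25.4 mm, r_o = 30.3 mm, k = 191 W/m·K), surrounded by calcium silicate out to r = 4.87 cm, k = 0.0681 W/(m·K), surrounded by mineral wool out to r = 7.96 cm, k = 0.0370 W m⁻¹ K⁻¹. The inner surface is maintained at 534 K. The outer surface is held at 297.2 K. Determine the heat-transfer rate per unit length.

Q' = 73.5 W/m

Treat each layer as a resistance in series:
  R'_aluminium = ln(0.0303/0.0254)/(2πk) = 0.1764/(2π·191) = 1.470×10^-4 m·K/W
  R'_calcium silicate = ln(0.0487/0.0303)/(2πk) = 0.4745/(2π·0.0681) = 1.109 m·K/W
  R'_mineral wool = ln(0.0796/0.0487)/(2πk) = 0.4913/(2π·0.0370) = 2.113 m·K/W
ΣR = 1.470×10^-4 + 1.109 + 2.113 = 3.222 m·K/W
Q' = ΔT/ΣR = (534 K − 297.2 K)/3.222 = 73.5 W/m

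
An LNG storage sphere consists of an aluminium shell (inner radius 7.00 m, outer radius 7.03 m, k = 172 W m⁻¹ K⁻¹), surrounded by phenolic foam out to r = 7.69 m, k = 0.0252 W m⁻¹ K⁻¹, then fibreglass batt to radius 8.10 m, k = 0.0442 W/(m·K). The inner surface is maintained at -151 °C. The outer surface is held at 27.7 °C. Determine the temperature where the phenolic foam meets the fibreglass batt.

T = -14.3 °C

Treat each layer as a resistance in series:
  R_aluminium = (1/7.00 − 1/7.03)/(4πk) = 6.096×10^-4/(4π·172) = 2.821×10^-7 K/W
  R_phenolic foam = (1/7.03 − 1/7.69)/(4πk) = 0.01221/(4π·0.0252) = 0.03855 K/W
  R_fibreglass batt = (1/7.69 − 1/8.10)/(4πk) = 0.006582/(4π·0.0442) = 0.01185 K/W
ΣR = 2.821×10^-7 + 0.03855 + 0.01185 = 0.05040 K/W
Q = ΔT/ΣR = (-151 °C − 27.7 °C)/0.05040 = -3546 W
From the inner boundary to the phenolic foam/fibreglass batt interface, ΣR_partial = 0.03855 K/W.
T_interface = T_in − Q·ΣR_partial = -151 °C − (-3546)(0.03855) = -14.3 °C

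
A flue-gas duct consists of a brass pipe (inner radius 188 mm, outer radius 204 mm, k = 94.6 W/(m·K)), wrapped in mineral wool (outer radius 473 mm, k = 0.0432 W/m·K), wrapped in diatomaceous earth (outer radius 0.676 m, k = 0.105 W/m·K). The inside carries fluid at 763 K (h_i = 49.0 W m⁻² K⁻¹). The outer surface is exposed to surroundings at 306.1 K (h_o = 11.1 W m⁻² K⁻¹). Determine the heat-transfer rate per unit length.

Q' = 124 W/m

Resistance network (inner→outer):
  R'_conv,in = 1/(2πr h) = 1/(2π·0.188·49.0) = 0.01728 m·K/W
  R'_brass = ln(0.204/0.188)/(2πk) = 0.08168/(2π·94.6) = 1.374×10^-4 m·K/W
  R'_mineral wool = ln(0.473/0.204)/(2πk) = 0.8410/(2π·0.0432) = 3.098 m·K/W
  R'_diatomaceous earth = ln(0.676/0.473)/(2πk) = 0.3571/(2π·0.105) = 0.5413 m·K/W
  R'_conv,out = 1/(2πr h) = 1/(2π·0.676·11.1) = 0.02121 m·K/W
ΣR = 0.01728 + 1.374×10^-4 + 3.098 + 0.5413 + 0.02121 = 3.678 m·K/W
Q' = ΔT/ΣR = (763 K − 306.1 K)/3.678 = 124 W/m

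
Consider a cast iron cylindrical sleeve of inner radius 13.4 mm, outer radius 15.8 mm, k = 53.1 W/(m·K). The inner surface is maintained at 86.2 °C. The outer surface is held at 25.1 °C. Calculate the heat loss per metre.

Q' = 124 kW/m

Q' = 2πk·ΔT/ln(r₂/r₁) = 2π × 53.1 × 61.1 / ln(0.0158/0.0134) = 1.24×10^5 W/m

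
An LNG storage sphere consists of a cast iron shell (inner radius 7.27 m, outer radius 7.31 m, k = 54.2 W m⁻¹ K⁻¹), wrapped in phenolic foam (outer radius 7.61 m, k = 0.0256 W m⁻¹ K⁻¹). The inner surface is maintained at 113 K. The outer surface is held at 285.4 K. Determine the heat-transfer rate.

Series thermal resistances, inner to outer:
  R_cast iron = (1/7.27 − 1/7.31)/(4πk) = 7.527×10^-4/(4π·54.2) = 1.105×10^-6 K/W
  R_phenolic foam = (1/7.31 − 1/7.61)/(4πk) = 0.005393/(4π·0.0256) = 0.01676 K/W
ΣR = 1.105×10^-6 + 0.01676 = 0.01676 K/W
Q = ΔT/ΣR = (113 K − 285.4 K)/0.01676 = -10300 W
(Negative Q ⇒ heat flows inward; heat gain = 10300 W.)

Q = 10.3 kW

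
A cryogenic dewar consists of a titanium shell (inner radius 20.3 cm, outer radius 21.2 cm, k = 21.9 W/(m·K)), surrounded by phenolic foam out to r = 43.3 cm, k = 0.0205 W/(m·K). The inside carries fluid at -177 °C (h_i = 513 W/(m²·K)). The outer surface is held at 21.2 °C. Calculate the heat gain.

Resistance network (inner→outer):
  R_conv,in = 1/(4πr²h) = 1/(4π·0.203²·513) = 0.003764 K/W
  R_titanium = (1/0.203 − 1/0.212)/(4πk) = 0.2091/(4π·21.9) = 7.599×10^-4 K/W
  R_phenolic foam = (1/0.212 − 1/0.433)/(4πk) = 2.408/(4π·0.0205) = 9.346 K/W
ΣR = 0.003764 + 7.599×10^-4 + 9.346 = 9.351 K/W
Q = ΔT/ΣR = (-177 °C − 21.2 °C)/9.351 = -21.2 W
(Negative Q ⇒ heat flows inward; heat gain = 21.2 W.)

Q = 21.2 W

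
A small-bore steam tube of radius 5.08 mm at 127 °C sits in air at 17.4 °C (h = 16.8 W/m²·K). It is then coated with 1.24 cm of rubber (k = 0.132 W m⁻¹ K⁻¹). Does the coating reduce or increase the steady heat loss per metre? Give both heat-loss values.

reduces: 58.8 → 53.9 W/m

Critical radius for a cylinder: r_cr = k/h = 0.00786 m = 0.786 cm.
Outer radius after coating: r₂ = 0.00508 + 0.0124 = 0.01748 m.
r₁ < r_cr < r₂: heat loss rises to a maximum at r_cr then falls. Whether the coating helps depends on whether Q(r₂) has dropped back below Q(r₁).
Bare: R = 1/(2πr₁h) = 1.865 m·K/W; Q = 109.6/1.865 = 58.8 W/m.
Coated: R = R_cond + R_conv = 2.032 m·K/W; Q = 109.6/2.032 = 53.9 W/m.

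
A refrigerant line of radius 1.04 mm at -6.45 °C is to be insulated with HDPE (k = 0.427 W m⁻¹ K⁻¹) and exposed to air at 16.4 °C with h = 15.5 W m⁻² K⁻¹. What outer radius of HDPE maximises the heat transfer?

For a cylinder, r_cr = k_ins/h = 0.427/15.5 = 0.0275 m = 2.75 cm

r_cr = 2.75 cm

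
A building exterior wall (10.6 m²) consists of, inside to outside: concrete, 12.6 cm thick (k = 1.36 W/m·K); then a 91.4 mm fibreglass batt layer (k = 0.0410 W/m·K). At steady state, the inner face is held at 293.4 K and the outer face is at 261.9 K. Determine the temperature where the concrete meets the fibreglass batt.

T = 292.1 K

Treat each layer as a resistance in series:
  R_concrete = L/(kA) = 0.126/(1.36·10.6) = 0.008740 K/W
  R_fibreglass batt = L/(kA) = 0.0914/(0.0410·10.6) = 0.2103 K/W
ΣR = 0.008740 + 0.2103 = 0.2190 K/W
Q = ΔT/ΣR = (293.4 K − 261.9 K)/0.2190 = 143.8 W
From the inner boundary to the concrete/fibreglass batt interface, ΣR_partial = 0.008740 K/W.
T_interface = T_in − Q·ΣR_partial = 293.4 K − (143.8)(0.008740) = 292.1 K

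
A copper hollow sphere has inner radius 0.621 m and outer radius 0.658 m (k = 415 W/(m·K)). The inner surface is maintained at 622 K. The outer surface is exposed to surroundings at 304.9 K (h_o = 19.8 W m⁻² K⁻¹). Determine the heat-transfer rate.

Series thermal resistances, inner to outer:
  R_copper = (1/0.621 − 1/0.658)/(4πk) = 0.09055/(4π·415) = 1.736×10^-5 K/W
  R_conv,out = 1/(4πr²h) = 1/(4π·0.658²·19.8) = 0.009283 K/W
ΣR = 1.736×10^-5 + 0.009283 = 0.009300 K/W
Q = ΔT/ΣR = (622 K − 304.9 K)/0.009300 = 34100 W

Q = 34100 W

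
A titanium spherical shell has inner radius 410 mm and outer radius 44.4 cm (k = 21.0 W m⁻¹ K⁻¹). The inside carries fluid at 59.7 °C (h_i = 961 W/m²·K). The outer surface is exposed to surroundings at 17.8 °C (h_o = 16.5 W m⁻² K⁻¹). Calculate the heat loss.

Treat each layer as a resistance in series:
  R_conv,in = 1/(4πr²h) = 1/(4π·0.410²·961) = 4.926×10^-4 K/W
  R_titanium = (1/0.410 − 1/0.444)/(4πk) = 0.1868/(4π·21.0) = 7.078×10^-4 K/W
  R_conv,out = 1/(4πr²h) = 1/(4π·0.444²·16.5) = 0.02446 K/W
ΣR = 4.926×10^-4 + 7.078×10^-4 + 0.02446 = 0.02566 K/W
Q = ΔT/ΣR = (59.7 °C − 17.8 °C)/0.02566 = 1630 W

Q = 1630 W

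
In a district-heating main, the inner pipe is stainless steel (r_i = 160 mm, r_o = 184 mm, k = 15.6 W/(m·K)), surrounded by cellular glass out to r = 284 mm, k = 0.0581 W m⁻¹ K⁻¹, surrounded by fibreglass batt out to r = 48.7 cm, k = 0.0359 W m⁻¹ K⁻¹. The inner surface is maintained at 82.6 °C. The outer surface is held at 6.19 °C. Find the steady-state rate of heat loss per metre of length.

Series thermal resistances, inner to outer:
  R'_stainless steel = ln(0.184/0.160)/(2πk) = 0.1398/(2π·15.6) = 0.001426 m·K/W
  R'_cellular glass = ln(0.284/0.184)/(2πk) = 0.4340/(2π·0.0581) = 1.189 m·K/W
  R'_fibreglass batt = ln(0.487/0.284)/(2πk) = 0.5393/(2π·0.0359) = 2.391 m·K/W
ΣR = 0.001426 + 1.189 + 2.391 = 3.581 m·K/W
Q' = ΔT/ΣR = (82.6 °C − 6.19 °C)/3.581 = 21.3 W/m

Q' = 21.3 W/m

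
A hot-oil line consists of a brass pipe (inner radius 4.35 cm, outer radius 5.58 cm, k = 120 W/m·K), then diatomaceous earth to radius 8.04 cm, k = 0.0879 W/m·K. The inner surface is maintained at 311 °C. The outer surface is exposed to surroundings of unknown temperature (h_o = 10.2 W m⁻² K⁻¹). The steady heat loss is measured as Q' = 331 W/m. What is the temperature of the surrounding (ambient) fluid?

T_out = 27.8 °C

Series resistances:
  R'_brass = ln(0.0558/0.0435)/(2πk) = 0.2490/(2π·120) = 3.303×10^-4 m·K/W
  R'_diatomaceous earth = ln(0.0804/0.0558)/(2πk) = 0.3652/(2π·0.0879) = 0.6613 m·K/W
  R'_conv,out = 1/(2πr h) = 1/(2π·0.0804·10.2) = 0.1941 m·K/W
ΣR = 0.8557 m·K/W
ΔT = Q'·ΣR = 331 × 0.8557 = 283.2 K
Heat flows outward, so T_out = T_in − ΔT = 311 − 283.2 = 27.8 °C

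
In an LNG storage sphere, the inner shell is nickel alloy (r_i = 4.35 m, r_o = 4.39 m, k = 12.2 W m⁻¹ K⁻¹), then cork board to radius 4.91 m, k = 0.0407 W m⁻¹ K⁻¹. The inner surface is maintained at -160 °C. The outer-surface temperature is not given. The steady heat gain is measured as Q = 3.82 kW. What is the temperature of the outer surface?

Sum the resistances:
  R_nickel alloy = (1/4.35 − 1/4.39)/(4πk) = 0.002095/(4π·12.2) = 1.366×10^-5 K/W
  R_cork board = (1/4.39 − 1/4.91)/(4πk) = 0.02412/(4π·0.0407) = 0.04717 K/W
ΣR = 0.04718 K/W
ΔT = Q·ΣR = 3820 × 0.04718 = 180.2 K
Heat flows inward, so T_out = T_in + ΔT = -160 + 180.2 = 20.2 °C

T_out = 20.2 °C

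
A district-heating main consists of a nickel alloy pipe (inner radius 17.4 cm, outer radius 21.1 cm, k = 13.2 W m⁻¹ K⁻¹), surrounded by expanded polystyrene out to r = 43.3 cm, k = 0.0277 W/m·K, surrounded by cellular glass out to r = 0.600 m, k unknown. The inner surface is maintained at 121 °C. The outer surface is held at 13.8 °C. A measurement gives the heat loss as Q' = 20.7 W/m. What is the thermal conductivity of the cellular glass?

k = 0.0496 W/m·K

ΣR = ΔT/Q' = |121 − 13.8|/20.7 = 5.179 m·K/W
Known resistances:
  R'_nickel alloy = ln(0.211/0.174)/(2πk) = 0.1928/(2π·13.2) = 0.002325 m·K/W
  R'_expanded polystyrene = ln(0.433/0.211)/(2πk) = 0.7189/(2π·0.0277) = 4.130 m·K/W
R_cellular glass = ΣR − ΣR_known = 5.179 − 4.132 = 1.047 m·K/W
ln(r₂/r₁)/(2πk) = 1.047 ⇒ k = 0.3262/(2π·1.047) = 0.0496 W/m·K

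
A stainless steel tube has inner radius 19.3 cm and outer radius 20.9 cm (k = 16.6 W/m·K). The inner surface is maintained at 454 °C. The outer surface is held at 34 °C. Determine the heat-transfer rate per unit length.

Q' = 2πk·ΔT/ln(r₂/r₁) = 2π × 16.6 × 420 / ln(0.209/0.193) = 5.50×10^5 W/m

Q' = 550 kW/m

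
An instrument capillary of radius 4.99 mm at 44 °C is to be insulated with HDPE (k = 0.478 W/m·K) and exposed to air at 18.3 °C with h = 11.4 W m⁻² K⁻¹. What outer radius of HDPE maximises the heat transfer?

r_cr = 4.19 cm

For a cylinder, r_cr = k_ins/h = 0.478/11.4 = 0.0419 m = 4.19 cm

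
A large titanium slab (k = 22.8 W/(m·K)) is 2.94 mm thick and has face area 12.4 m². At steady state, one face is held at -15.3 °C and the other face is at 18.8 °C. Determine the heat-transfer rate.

Q = 3280 kW

Q = kA·ΔT/L = 22.8 × 12.4 × |-15.3 °C − 18.8 °C| / 0.00294 = 3.28×10^6 W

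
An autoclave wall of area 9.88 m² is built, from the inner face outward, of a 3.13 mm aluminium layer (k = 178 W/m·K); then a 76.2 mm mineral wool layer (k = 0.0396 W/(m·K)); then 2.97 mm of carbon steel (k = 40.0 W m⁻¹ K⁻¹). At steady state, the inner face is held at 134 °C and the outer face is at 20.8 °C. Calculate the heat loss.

Q = 581 W

Resistance network (inner→outer):
  R_aluminium = L/(kA) = 0.00313/(178·9.88) = 1.780×10^-6 K/W
  R_mineral wool = L/(kA) = 0.0762/(0.0396·9.88) = 0.1948 K/W
  R_carbon steel = L/(kA) = 0.00297/(40.0·9.88) = 7.515×10^-6 K/W
ΣR = 1.780×10^-6 + 0.1948 + 7.515×10^-6 = 0.1948 K/W
Q = ΔT/ΣR = (134 °C − 20.8 °C)/0.1948 = 581 W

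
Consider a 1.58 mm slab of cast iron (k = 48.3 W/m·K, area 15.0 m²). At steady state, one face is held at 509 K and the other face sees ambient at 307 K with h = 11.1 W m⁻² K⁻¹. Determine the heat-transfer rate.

Q = 33600 W

Resistance network (inner→outer):
  R_cast iron = L/(kA) = 0.00158/(48.3·15.0) = 2.181×10^-6 K/W
  R_conv,out = 1/(hA) = 1/(11.1·15.0) = 0.006006 K/W
ΣR = 2.181×10^-6 + 0.006006 = 0.006008 K/W
Q = ΔT/ΣR = (509 K − 307 K)/0.006008 = 33600 W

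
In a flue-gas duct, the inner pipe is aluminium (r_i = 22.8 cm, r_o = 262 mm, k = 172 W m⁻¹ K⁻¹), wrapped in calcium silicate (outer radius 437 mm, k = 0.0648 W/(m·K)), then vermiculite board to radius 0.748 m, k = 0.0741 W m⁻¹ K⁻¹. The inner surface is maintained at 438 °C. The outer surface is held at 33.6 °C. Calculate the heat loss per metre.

Treat each layer as a resistance in series:
  R'_aluminium = ln(0.262/0.228)/(2πk) = 0.1390/(2π·172) = 1.286×10^-4 m·K/W
  R'_calcium silicate = ln(0.437/0.262)/(2πk) = 0.5116/(2π·0.0648) = 1.257 m·K/W
  R'_vermiculite board = ln(0.748/0.437)/(2πk) = 0.5375/(2π·0.0741) = 1.154 m·K/W
ΣR = 1.286×10^-4 + 1.257 + 1.154 = 2.411 m·K/W
Q' = ΔT/ΣR = (438 °C − 33.6 °C)/2.411 = 168 W/m

Q' = 168 W/m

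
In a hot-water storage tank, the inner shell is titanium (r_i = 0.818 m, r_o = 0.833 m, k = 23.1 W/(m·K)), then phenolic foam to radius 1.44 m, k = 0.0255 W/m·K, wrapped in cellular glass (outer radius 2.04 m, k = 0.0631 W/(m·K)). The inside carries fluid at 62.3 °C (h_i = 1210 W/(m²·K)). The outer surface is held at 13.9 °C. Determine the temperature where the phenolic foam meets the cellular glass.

T = 20.7 °C

Series thermal resistances, inner to outer:
  R_conv,in = 1/(4πr²h) = 1/(4π·0.818²·1210) = 9.829×10^-5 K/W
  R_titanium = (1/0.818 − 1/0.833)/(4πk) = 0.02201/(4π·23.1) = 7.584×10^-5 K/W
  R_phenolic foam = (1/0.833 − 1/1.44)/(4πk) = 0.5060/(4π·0.0255) = 1.579 K/W
  R_cellular glass = (1/1.44 − 1/2.04)/(4πk) = 0.2042/(4π·0.0631) = 0.2576 K/W
ΣR = 9.829×10^-5 + 7.584×10^-5 + 1.579 + 0.2576 = 1.837 K/W
Q = ΔT/ΣR = (62.3 °C − 13.9 °C)/1.837 = 26.35 W
From the inner boundary to the phenolic foam/cellular glass interface, ΣR_partial = 1.579 K/W.
T_interface = T_in − Q·ΣR_partial = 62.3 °C − (26.35)(1.579) = 20.7 °C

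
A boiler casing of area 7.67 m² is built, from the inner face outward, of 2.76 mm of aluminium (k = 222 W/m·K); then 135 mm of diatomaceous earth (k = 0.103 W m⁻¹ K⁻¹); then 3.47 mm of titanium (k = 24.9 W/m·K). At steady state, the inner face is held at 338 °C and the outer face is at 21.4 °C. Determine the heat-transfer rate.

Q = 1850 W

Resistance network (inner→outer):
  R_aluminium = L/(kA) = 0.00276/(222·7.67) = 1.621×10^-6 K/W
  R_diatomaceous earth = L/(kA) = 0.135/(0.103·7.67) = 0.1709 K/W
  R_titanium = L/(kA) = 0.00347/(24.9·7.67) = 1.817×10^-5 K/W
ΣR = 1.621×10^-6 + 0.1709 + 1.817×10^-5 = 0.1709 K/W
Q = ΔT/ΣR = (338 °C − 21.4 °C)/0.1709 = 1850 W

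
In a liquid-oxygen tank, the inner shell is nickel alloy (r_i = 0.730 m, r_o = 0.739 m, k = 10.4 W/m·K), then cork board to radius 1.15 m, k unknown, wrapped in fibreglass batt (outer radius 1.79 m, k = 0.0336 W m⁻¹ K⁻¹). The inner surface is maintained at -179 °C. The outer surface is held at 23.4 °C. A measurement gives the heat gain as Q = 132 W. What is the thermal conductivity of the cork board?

ΣR = ΔT/Q = |-179 − 23.4|/132 = 1.533 K/W
Known resistances:
  R_nickel alloy = (1/0.730 − 1/0.739)/(4πk) = 0.01668/(4π·10.4) = 1.277×10^-4 K/W
  R_fibreglass batt = (1/1.15 − 1/1.79)/(4πk) = 0.3109/(4π·0.0336) = 0.7363 K/W
R_cork board = ΣR − ΣR_known = 1.533 − 0.7364 = 0.7966 K/W
(1/r₁−1/r₂)/(4πk) = 0.7966 ⇒ k = 0.4836/(4π·0.7966) = 0.0483 W/m·K

k = 0.0483 W/m·K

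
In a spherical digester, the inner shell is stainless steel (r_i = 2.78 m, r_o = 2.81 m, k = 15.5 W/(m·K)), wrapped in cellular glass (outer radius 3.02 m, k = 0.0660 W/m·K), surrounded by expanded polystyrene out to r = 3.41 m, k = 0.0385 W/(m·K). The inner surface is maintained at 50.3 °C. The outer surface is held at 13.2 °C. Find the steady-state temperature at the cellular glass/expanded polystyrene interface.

T = 40.1 °C

Resistance network (inner→outer):
  R_stainless steel = (1/2.78 − 1/2.81)/(4πk) = 0.003840/(4π·15.5) = 1.972×10^-5 K/W
  R_cellular glass = (1/2.81 − 1/3.02)/(4πk) = 0.02475/(4π·0.0660) = 0.02984 K/W
  R_expanded polystyrene = (1/3.02 − 1/3.41)/(4πk) = 0.03787/(4π·0.0385) = 0.07828 K/W
ΣR = 1.972×10^-5 + 0.02984 + 0.07828 = 0.1081 K/W
Q = ΔT/ΣR = (50.3 °C − 13.2 °C)/0.1081 = 343.2 W
From the inner boundary to the cellular glass/expanded polystyrene interface, ΣR_partial = 0.02986 K/W.
T_interface = T_in − Q·ΣR_partial = 50.3 °C − (343.2)(0.02986) = 40.1 °C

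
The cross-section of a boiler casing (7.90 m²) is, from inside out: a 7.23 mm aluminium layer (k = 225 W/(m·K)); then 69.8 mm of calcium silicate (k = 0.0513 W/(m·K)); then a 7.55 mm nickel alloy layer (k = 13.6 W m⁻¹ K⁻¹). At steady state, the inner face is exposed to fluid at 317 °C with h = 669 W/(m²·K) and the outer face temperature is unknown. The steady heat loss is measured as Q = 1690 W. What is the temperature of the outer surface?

T_out = 25.5 °C

Sum the resistances:
  R_conv,in = 1/(hA) = 1/(669·7.90) = 1.892×10^-4 K/W
  R_aluminium = L/(kA) = 0.00723/(225·7.90) = 4.068×10^-6 K/W
  R_calcium silicate = L/(kA) = 0.0698/(0.0513·7.90) = 0.1722 K/W
  R_nickel alloy = L/(kA) = 0.00755/(13.6·7.90) = 7.027×10^-5 K/W
ΣR = 0.1725 K/W
ΔT = Q·ΣR = 1690 × 0.1725 = 291.5 K
Heat flows outward, so T_out = T_in − ΔT = 317 − 291.5 = 25.5 °C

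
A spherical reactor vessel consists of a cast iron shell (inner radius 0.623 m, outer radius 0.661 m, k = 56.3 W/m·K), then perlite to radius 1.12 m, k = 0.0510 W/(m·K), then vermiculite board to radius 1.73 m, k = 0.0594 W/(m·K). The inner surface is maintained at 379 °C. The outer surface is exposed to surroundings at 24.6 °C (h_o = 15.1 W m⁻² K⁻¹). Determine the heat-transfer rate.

Series thermal resistances, inner to outer:
  R_cast iron = (1/0.623 − 1/0.661)/(4πk) = 0.09228/(4π·56.3) = 1.304×10^-4 K/W
  R_perlite = (1/0.661 − 1/1.12)/(4πk) = 0.6200/(4π·0.0510) = 0.9674 K/W
  R_vermiculite board = (1/1.12 − 1/1.73)/(4πk) = 0.3148/(4π·0.0594) = 0.4218 K/W
  R_conv,out = 1/(4πr²h) = 1/(4π·1.73²·15.1) = 0.001761 K/W
ΣR = 1.304×10^-4 + 0.9674 + 0.4218 + 0.001761 = 1.391 K/W
Q = ΔT/ΣR = (379 °C − 24.6 °C)/1.391 = 255 W

Q = 255 W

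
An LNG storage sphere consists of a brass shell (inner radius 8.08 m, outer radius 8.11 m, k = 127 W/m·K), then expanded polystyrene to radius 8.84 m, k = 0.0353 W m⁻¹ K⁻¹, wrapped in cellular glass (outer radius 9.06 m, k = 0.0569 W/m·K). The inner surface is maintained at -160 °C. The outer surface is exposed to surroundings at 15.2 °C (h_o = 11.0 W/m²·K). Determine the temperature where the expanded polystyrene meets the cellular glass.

Series thermal resistances, inner to outer:
  R_brass = (1/8.08 − 1/8.11)/(4πk) = 4.578×10^-4/(4π·127) = 2.869×10^-7 K/W
  R_expanded polystyrene = (1/8.11 − 1/8.84)/(4πk) = 0.01018/(4π·0.0353) = 0.02295 K/W
  R_cellular glass = (1/8.84 − 1/9.06)/(4πk) = 0.002747/(4π·0.0569) = 0.003842 K/W
  R_conv,out = 1/(4πr²h) = 1/(4π·9.06²·11.0) = 8.813×10^-5 K/W
ΣR = 2.869×10^-7 + 0.02295 + 0.003842 + 8.813×10^-5 = 0.02688 K/W
Q = ΔT/ΣR = (-160 °C − 15.2 °C)/0.02688 = -6518 W
From the inner boundary to the expanded polystyrene/cellular glass interface, ΣR_partial = 0.02295 K/W.
T_interface = T_in − Q·ΣR_partial = -160 °C − (-6518)(0.02295) = -10.4 °C

T = -10.4 °C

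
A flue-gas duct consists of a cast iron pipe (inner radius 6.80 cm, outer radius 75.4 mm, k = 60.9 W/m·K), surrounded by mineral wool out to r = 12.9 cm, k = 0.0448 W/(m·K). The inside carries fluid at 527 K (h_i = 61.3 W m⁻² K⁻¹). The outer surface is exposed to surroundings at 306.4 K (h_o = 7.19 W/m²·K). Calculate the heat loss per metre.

Treat each layer as a resistance in series:
  R'_conv,in = 1/(2πr h) = 1/(2π·0.0680·61.3) = 0.03818 m·K/W
  R'_cast iron = ln(0.0754/0.0680)/(2πk) = 0.1033/(2π·60.9) = 2.700×10^-4 m·K/W
  R'_mineral wool = ln(0.129/0.0754)/(2πk) = 0.5370/(2π·0.0448) = 1.908 m·K/W
  R'_conv,out = 1/(2πr h) = 1/(2π·0.129·7.19) = 0.1716 m·K/W
ΣR = 0.03818 + 2.700×10^-4 + 1.908 + 0.1716 = 2.118 m·K/W
Q' = ΔT/ΣR = (527 K − 306.4 K)/2.118 = 104 W/m

Q' = 104 W/m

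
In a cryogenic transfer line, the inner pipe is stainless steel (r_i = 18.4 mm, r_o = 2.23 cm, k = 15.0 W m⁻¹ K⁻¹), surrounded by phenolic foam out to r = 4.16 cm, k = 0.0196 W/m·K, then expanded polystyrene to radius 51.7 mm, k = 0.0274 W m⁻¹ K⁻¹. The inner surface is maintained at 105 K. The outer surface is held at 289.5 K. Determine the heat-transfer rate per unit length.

Treat each layer as a resistance in series:
  R'_stainless steel = ln(0.0223/0.0184)/(2πk) = 0.1922/(2π·15.0) = 0.002040 m·K/W
  R'_phenolic foam = ln(0.0416/0.0223)/(2πk) = 0.6235/(2π·0.0196) = 5.063 m·K/W
  R'_expanded polystyrene = ln(0.0517/0.0416)/(2πk) = 0.2174/(2π·0.0274) = 1.263 m·K/W
ΣR = 0.002040 + 5.063 + 1.263 = 6.328 m·K/W
Q' = ΔT/ΣR = (105 K − 289.5 K)/6.328 = -29.2 W/m
(Negative Q' ⇒ heat flows inward; heat gain = 29.2 W/m.)

Q' = 29.2 W/m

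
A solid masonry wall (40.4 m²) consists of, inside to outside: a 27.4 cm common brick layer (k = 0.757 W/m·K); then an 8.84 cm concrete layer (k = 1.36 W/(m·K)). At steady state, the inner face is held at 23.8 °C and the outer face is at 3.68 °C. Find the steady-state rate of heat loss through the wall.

Treat each layer as a resistance in series:
  R_common brick = L/(kA) = 0.274/(0.757·40.4) = 0.008959 K/W
  R_concrete = L/(kA) = 0.0884/(1.36·40.4) = 0.001609 K/W
ΣR = 0.008959 + 0.001609 = 0.01057 K/W
Q = ΔT/ΣR = (23.8 °C − 3.68 °C)/0.01057 = 1900 W

Q = 1900 W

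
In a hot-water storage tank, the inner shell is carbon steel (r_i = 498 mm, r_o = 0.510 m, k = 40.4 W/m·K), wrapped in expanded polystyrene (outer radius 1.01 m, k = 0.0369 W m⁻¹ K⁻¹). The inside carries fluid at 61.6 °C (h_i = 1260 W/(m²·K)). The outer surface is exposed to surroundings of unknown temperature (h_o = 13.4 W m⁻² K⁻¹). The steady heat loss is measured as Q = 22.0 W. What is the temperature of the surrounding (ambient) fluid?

T_out = 15.4 °C

Series resistances:
  R_conv,in = 1/(4πr²h) = 1/(4π·0.498²·1260) = 2.547×10^-4 K/W
  R_carbon steel = (1/0.498 − 1/0.510)/(4πk) = 0.04725/(4π·40.4) = 9.307×10^-5 K/W
  R_expanded polystyrene = (1/0.510 − 1/1.01)/(4πk) = 0.9707/(4π·0.0369) = 2.093 K/W
  R_conv,out = 1/(4πr²h) = 1/(4π·1.01²·13.4) = 0.005822 K/W
ΣR = 2.100 K/W
ΔT = Q·ΣR = 22.0 × 2.100 = 46.20 K
Heat flows outward, so T_out = T_in − ΔT = 61.6 − 46.20 = 15.4 °C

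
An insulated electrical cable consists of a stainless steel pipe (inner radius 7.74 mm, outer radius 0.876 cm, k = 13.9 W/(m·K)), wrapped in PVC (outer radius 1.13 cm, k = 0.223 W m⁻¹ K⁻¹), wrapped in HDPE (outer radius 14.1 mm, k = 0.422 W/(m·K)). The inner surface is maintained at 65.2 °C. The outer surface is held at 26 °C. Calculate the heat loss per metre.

Resistance network (inner→outer):
  R'_stainless steel = ln(0.00876/0.00774)/(2πk) = 0.1238/(2π·13.9) = 0.001417 m·K/W
  R'_PVC = ln(0.0113/0.00876)/(2πk) = 0.2546/(2π·0.223) = 0.1817 m·K/W
  R'_HDPE = ln(0.0141/0.0113)/(2πk) = 0.2214/(2π·0.422) = 0.08349 m·K/W
ΣR = 0.001417 + 0.1817 + 0.08349 = 0.2666 m·K/W
Q' = ΔT/ΣR = (65.2 °C − 26 °C)/0.2666 = 147 W/m

Q' = 147 W/m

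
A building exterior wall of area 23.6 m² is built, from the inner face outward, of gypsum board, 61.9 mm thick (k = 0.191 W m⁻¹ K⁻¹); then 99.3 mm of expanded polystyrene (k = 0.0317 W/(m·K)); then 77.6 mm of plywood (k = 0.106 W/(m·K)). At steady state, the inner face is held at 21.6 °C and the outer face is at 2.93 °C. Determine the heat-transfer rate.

Q = 105 W

Treat each layer as a resistance in series:
  R_gypsum board = L/(kA) = 0.0619/(0.191·23.6) = 0.01373 K/W
  R_expanded polystyrene = L/(kA) = 0.0993/(0.0317·23.6) = 0.1327 K/W
  R_plywood = L/(kA) = 0.0776/(0.106·23.6) = 0.03102 K/W
ΣR = 0.01373 + 0.1327 + 0.03102 = 0.1774 K/W
Q = ΔT/ΣR = (21.6 °C − 2.93 °C)/0.1774 = 105 W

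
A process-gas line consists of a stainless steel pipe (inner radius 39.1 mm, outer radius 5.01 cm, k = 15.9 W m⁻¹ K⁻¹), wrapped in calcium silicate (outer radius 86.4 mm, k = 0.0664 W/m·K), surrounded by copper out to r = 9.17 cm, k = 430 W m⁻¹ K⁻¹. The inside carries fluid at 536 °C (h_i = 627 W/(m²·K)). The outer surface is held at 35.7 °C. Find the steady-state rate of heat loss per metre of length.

Q' = 380 W/m

Resistance network (inner→outer):
  R'_conv,in = 1/(2πr h) = 1/(2π·0.0391·627) = 0.006492 m·K/W
  R'_stainless steel = ln(0.0501/0.0391)/(2πk) = 0.2479/(2π·15.9) = 0.002481 m·K/W
  R'_calcium silicate = ln(0.0864/0.0501)/(2πk) = 0.5450/(2π·0.0664) = 1.306 m·K/W
  R'_copper = ln(0.0917/0.0864)/(2πk) = 0.05953/(2π·430) = 2.204×10^-5 m·K/W
ΣR = 0.006492 + 0.002481 + 1.306 + 2.204×10^-5 = 1.315 m·K/W
Q' = ΔT/ΣR = (536 °C − 35.7 °C)/1.315 = 380 W/m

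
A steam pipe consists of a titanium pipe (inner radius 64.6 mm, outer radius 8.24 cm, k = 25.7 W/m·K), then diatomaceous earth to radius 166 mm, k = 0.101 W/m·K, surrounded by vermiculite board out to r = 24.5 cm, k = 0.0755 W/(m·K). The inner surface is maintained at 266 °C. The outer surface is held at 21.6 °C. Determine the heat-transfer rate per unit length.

Q' = 127 W/m

Resistance network (inner→outer):
  R'_titanium = ln(0.0824/0.0646)/(2πk) = 0.2434/(2π·25.7) = 0.001507 m·K/W
  R'_diatomaceous earth = ln(0.166/0.0824)/(2πk) = 0.7004/(2π·0.101) = 1.104 m·K/W
  R'_vermiculite board = ln(0.245/0.166)/(2πk) = 0.3893/(2π·0.0755) = 0.8206 m·K/W
ΣR = 0.001507 + 1.104 + 0.8206 = 1.926 m·K/W
Q' = ΔT/ΣR = (266 °C − 21.6 °C)/1.926 = 127 W/m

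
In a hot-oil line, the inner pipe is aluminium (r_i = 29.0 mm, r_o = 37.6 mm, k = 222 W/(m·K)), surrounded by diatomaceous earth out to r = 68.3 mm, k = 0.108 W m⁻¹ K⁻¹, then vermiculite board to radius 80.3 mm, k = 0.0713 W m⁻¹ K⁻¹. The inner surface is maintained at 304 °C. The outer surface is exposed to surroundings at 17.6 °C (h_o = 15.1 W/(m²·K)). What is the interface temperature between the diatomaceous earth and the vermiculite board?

Series thermal resistances, inner to outer:
  R'_aluminium = ln(0.0376/0.0290)/(2πk) = 0.2597/(2π·222) = 1.862×10^-4 m·K/W
  R'_diatomaceous earth = ln(0.0683/0.0376)/(2πk) = 0.5969/(2π·0.108) = 0.8796 m·K/W
  R'_vermiculite board = ln(0.0803/0.0683)/(2πk) = 0.1619/(2π·0.0713) = 0.3613 m·K/W
  R'_conv,out = 1/(2πr h) = 1/(2π·0.0803·15.1) = 0.1313 m·K/W
ΣR = 1.862×10^-4 + 0.8796 + 0.3613 + 0.1313 = 1.372 m·K/W
Q' = ΔT/ΣR = (304 °C − 17.6 °C)/1.372 = 208.7 W/m
From the inner boundary to the diatomaceous earth/vermiculite board interface, ΣR_partial = 0.8798 m·K/W.
T_interface = T_in − Q'·ΣR_partial = 304 °C − (208.7)(0.8798) = 120 °C

T = 120 °C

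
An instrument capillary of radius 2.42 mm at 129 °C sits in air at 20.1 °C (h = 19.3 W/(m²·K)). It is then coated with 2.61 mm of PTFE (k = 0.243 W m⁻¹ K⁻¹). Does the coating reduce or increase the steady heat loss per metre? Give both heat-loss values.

increases: 32.0 → 51.4 W/m

Critical radius for a cylinder: r_cr = k/h = 0.0126 m = 1.26 cm.
Outer radius after coating: r₂ = 0.00242 + 0.00261 = 0.00503 m.
Since r₁ < r_cr and r₂ ≤ r_cr, the coating moves toward the maximum at r_cr — heat loss rises.
Bare: R = 1/(2πr₁h) = 3.408 m·K/W; Q = 108.9/3.408 = 32.0 W/m.
Coated: R = R_cond + R_conv = 2.119 m·K/W; Q = 108.9/2.119 = 51.4 W/m.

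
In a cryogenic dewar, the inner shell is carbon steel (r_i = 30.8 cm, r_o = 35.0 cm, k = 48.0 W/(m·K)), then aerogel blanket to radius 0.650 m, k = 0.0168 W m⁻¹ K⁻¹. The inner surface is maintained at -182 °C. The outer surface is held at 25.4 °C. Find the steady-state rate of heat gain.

Q = 33.2 W

Resistance network (inner→outer):
  R_carbon steel = (1/0.308 − 1/0.350)/(4πk) = 0.3896/(4π·48.0) = 6.459×10^-4 K/W
  R_aerogel blanket = (1/0.350 − 1/0.650)/(4πk) = 1.319/(4π·0.0168) = 6.246 K/W
ΣR = 6.459×10^-4 + 6.246 = 6.247 K/W
Q = ΔT/ΣR = (-182 °C − 25.4 °C)/6.247 = -33.2 W
(Negative Q ⇒ heat flows inward; heat gain = 33.2 W.)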